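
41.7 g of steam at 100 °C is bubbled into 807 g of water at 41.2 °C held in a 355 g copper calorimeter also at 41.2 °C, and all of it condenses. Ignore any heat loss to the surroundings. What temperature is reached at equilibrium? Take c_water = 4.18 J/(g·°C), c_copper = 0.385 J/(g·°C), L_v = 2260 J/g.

Let T be the final temperature. ΣQ_i = 0:
steam→water at 100 °C releases m L_v = 41.7×2260 = 94242; condensate cools 100→T: 41.7×4.18×(T − 100) = 174.31(T − 100); original water: 3373.3(T − 41.2); copper cup: 355×0.385×(T − 41.2) = 136.68(T − 41.2)
3684.2 T = 94242 + 17431 + 144609 = 256282
T ≈ 69.56 °C — below 100 °C, confirming all the steam condensed.

T_f ≈ 69.6 °C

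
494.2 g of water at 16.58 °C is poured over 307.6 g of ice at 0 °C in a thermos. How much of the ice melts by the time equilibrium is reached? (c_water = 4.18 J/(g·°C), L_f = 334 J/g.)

Water can give up m c ΔT = 494.2·4.18·16.58 = 34250 J before reaching 0 °C.
Melting all 307.6 g of ice would need 307.6·334 = 102738 J.
34250 J < 102738 J, so only part of the ice melts and the system sits at 0 °C.
m_melted·334 = 34250  ⇒  m_melted ≈ 102.5 g.

m_melted ≈ 103 g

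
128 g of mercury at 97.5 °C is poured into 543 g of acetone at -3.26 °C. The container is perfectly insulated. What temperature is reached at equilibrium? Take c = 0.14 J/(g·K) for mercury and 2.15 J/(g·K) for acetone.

T_f ≈ -1.7 °C

Net heat exchanged in the isolated system is zero:
128*0.14*(T − 97.5) + 543*2.15*(T − (-3.26)) = 0
17.92(T − 97.5) + 1167.5(T − (-3.26)) = 0
(17.92 + 1167.5) T = 17.92*97.5 + 1167.5*(-3.26)
T = -2058.7/1185.4 ≈ -1.74 °C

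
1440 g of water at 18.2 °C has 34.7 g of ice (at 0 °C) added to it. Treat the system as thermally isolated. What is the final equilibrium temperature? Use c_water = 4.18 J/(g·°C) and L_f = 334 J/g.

T_f ≈ 15.9 °C

Energy conservation, ΣQ = 0:
melt ice: 34.7×334 = 11590
  warm the meltwater: 145.05 T
  water cools: 1440×4.18×(T − 18.2) = 6019.2(T − 18.2)
6164.2 T = 109549 − 11590 = 97960
T ≈ 15.89 °C — above 0 °C, consistent with complete melting.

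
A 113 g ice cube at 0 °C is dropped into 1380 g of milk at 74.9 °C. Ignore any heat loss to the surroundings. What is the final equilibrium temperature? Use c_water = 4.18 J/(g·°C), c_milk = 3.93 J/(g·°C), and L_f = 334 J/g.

T_f ≈ 62.5 °C

Energy balance with sensible and latent terms:
melt ice: 113·334 = 37742
  meltwater 0→T: 113·4.18·T = 472.34 T
  milk: 5423.4(T − 74.9)
5895.7 T = 406213 − 37742 = 368471
T ≈ 62.50 °C. Since T > 0 °C, the all-ice-melts assumption holds.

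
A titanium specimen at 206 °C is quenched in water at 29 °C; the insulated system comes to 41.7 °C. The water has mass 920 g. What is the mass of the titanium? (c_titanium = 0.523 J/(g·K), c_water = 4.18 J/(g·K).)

m ≈ 568 g

Taking heat into each body as positive, Σ m c ΔT = 0:
m·0.523·(41.7 − 206) + 920·4.18·(41.7 − 29) = 0
-85.93 m = -48839
m = -48839/-85.93 ≈ 568.4 g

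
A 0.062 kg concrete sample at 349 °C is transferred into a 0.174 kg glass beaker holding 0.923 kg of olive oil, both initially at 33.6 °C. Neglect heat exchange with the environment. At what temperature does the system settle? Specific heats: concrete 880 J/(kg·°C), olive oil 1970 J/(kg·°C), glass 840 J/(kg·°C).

T_f = Σ m_i c_i T_i / Σ m_i c_i:
T_f = (54.56*349 + 1818.3*33.6 + 146.16*33.6) / (54.56 + 1818.3 + 146.16)
    = 85048 / 2019 ≈ 42.12 °C

T_f ≈ 42.1 °C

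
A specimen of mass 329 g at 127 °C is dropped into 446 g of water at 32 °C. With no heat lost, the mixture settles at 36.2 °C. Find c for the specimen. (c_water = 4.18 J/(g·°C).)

Net heat exchanged in the isolated system is zero:
329·c·(36.2 − 127) + 446·4.18·(36.2 − 32) = 0
-29873 c = -7830
c = -7830/-29873 ≈ 0.2621 J/(g·°C)

c ≈ 0.262 J/(g·°C)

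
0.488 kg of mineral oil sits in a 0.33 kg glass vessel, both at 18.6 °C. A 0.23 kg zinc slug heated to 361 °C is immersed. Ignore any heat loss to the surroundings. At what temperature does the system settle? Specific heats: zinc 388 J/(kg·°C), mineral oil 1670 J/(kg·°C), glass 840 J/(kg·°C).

T_f ≈ 44.5 °C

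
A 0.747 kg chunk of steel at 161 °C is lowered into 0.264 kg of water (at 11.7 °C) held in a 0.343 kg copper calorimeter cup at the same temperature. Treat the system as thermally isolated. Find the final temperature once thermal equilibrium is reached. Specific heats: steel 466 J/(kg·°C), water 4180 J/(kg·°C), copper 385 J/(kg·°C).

T_f ≈ 44.5 °C

With ΣQ=0 the equilibrium temperature is the m·c-weighted mean:
T_f = (348.1*161 + 1103.5*11.7 + 132.06*11.7) / (348.1 + 1103.5 + 132.06)
    = 70501 / 1583.7 ≈ 44.52 °C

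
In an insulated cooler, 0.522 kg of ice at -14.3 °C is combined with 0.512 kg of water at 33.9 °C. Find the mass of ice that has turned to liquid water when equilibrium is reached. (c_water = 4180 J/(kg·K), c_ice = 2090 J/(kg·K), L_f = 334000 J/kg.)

Cooling the water to 0 °C releases 0.512·4180·33.9 = 72551 J.
Warming the ice to 0 °C takes 0.522·2090·14.3 = 15601 J, leaving 56950 J for melting.
Fully melting the ice requires m_ice L_f = 0.522·334000 = 174348 J.
Since 56950 < 174348 J, not all the ice melts; equilibrium is at 0 °C.
m_melted·334000 = 56950  ⇒  m_melted ≈ 0.1705 kg.

m_melted ≈ 0.171 kg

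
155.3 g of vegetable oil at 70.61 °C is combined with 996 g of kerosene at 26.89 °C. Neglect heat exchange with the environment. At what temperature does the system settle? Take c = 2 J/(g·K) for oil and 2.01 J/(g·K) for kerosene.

T_f ≈ 32.8 °C

Conservation of energy gives ΣQ = 0:
155.3·2·(T − 70.61) + 996·2.01·(T − 26.89) = 0
(310.6 + 2002) T = 310.6·70.61 + 2002·26.89
T = 75764/2312.6 ≈ 32.76 °C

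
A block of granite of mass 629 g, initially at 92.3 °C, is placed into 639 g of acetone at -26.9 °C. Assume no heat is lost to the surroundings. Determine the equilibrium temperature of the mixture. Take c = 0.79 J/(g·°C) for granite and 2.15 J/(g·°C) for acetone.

Set heat shed by the hot body equal to heat absorbed by the cold body:
629·0.79·(92.3 − T) = 639·2.15·(T − (-26.9))
496.91(92.3 − T) = 1373.8(T − (-26.9))
1870.8 T = 8908.2  ⇒  T ≈ 4.76 °C

T_f ≈ 4.8 °C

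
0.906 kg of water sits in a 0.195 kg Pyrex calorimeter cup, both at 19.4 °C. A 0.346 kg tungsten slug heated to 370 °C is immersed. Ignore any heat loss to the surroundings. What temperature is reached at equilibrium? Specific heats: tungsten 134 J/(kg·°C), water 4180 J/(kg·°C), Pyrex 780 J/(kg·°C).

T_f ≈ 23.5 °C

Taking heat into each body as positive, Σ m c ΔT = 0:
0.346*134*(T − 370) + 0.906*4180*(T − 19.4) + 0.195*780*(T − 19.4) = 0
3985.5 T = 93575
T = 93575/3985.5 ≈ 23.48 °C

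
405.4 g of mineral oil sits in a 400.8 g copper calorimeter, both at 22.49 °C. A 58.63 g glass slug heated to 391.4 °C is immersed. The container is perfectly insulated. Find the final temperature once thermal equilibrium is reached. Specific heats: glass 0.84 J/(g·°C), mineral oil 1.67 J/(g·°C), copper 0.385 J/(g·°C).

Conservation of energy gives ΣQ = 0:
58.63×0.84×(T − 391.4) + 405.4×1.67×(T − 22.49) + 400.8×0.385×(T − 22.49) = 0
(49.25 + 677.02 + 154.31) T = 49.25×391.4 + 677.02×22.49 + 154.31×22.49
T = 37973 / 880.58 = 43.1 °C

T_f ≈ 43.1 °C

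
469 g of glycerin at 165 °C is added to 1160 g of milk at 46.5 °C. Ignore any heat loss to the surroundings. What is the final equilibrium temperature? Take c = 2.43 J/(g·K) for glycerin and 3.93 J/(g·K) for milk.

Taking heat into each body as positive, Σ m c ΔT = 0:
469*2.43*(T − 165) + 1160*3.93*(T − 46.5) = 0
5698.5 T = 400030
T = 400030/5698.5 ≈ 70.20 °C

T_f ≈ 70.2 °C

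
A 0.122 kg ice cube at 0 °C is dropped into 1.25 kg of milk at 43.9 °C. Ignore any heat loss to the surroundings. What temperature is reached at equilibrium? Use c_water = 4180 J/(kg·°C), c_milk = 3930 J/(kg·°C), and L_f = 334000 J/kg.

Energy conservation, ΣQ = 0:
melt ice: 0.122·334000 = 40748; meltwater 0→T: 0.122·4180·T = 509.96 T; milk: 4912.5(T − 43.9)
5422.5 T = 215659 − 40748 = 174911
T ≈ 32.26 °C. Since T > 0 °C, the all-ice-melts assumption holds.

T_f ≈ 32.3 °C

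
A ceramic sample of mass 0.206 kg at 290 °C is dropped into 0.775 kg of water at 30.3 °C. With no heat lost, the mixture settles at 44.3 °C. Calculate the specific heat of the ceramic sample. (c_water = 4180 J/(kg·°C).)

c ≈ 896 J/(kg·°C)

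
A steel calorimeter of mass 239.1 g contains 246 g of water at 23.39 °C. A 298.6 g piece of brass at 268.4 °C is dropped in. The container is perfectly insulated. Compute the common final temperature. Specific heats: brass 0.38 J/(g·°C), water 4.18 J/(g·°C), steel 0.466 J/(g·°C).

T_f ≈ 45.6 °C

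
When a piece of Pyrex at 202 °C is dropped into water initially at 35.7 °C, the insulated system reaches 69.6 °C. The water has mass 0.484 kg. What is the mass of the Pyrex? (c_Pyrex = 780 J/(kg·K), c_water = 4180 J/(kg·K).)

m ≈ 0.664 kg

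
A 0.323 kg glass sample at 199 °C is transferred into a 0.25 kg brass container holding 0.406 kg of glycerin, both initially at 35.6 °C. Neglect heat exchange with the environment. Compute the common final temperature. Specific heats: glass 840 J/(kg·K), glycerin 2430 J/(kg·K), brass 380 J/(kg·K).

T_f ≈ 68.4 °C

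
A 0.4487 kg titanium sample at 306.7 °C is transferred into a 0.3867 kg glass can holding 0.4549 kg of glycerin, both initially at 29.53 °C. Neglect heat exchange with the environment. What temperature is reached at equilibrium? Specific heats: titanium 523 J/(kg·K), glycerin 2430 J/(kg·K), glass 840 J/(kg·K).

T_f ≈ 68.6 °C

Heat gained plus heat lost sum to zero:
0.4487·523·(T − 306.7) + 0.4549·2430·(T − 29.53) + 0.3867·840·(T − 29.53) = 0
(234.67 + 1105.4 + 324.83) T = 234.67·306.7 + 1105.4·29.53 + 324.83·29.53
T ≈ 68.60 °C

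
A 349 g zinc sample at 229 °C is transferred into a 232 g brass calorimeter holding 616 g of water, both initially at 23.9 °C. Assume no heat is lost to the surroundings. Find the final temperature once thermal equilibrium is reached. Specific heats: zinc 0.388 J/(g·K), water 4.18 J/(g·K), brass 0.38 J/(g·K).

T_f ≈ 33.8 °C

Heat gained plus heat lost sum to zero:
349·0.388·(T − 229) + 616·4.18·(T − 23.9) + 232·0.38·(T − 23.9) = 0
2798.5 T = 94656
T = 94656/2798.5 ≈ 33.82 °C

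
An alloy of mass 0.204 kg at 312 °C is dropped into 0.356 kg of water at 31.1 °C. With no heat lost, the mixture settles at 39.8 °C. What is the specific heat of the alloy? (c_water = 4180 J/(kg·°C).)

c ≈ 233 J/(kg·°C)

Setting the total heat transfer to zero:
0.204×c×(39.8 − 312) + 0.356×4180×(39.8 − 31.1) = 0
-55.53 c = -12946
c = -12946/-55.53 ≈ 233.1 J/(kg·°C)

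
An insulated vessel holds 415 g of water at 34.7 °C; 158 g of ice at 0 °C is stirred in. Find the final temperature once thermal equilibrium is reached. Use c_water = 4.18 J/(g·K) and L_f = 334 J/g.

T_f ≈ 3.1 °C

Heat gained plus heat lost sum to zero:
latent heat to melt: 158·334 = 52772
  meltwater 0→T: 158·4.18·T = 660.44 T
  water cools: 415·4.18·(T − 34.7) = 1734.7(T − 34.7)
2395.1 T = 60194 − 52772 = 7422.1
T ≈ 3.10 °C. Since T > 0 °C, the all-ice-melts assumption holds.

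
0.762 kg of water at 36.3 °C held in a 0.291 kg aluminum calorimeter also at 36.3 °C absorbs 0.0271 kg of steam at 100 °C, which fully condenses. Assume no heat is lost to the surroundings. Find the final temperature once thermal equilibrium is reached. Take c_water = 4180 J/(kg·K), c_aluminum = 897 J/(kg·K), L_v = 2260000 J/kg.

Let T be the final temperature. ΣQ_i = 0:
condense steam: −0.0271×2260000 = −61246; condensate cools 100→T: 0.0271×4180×(T − 100) = 113.28(T − 100); original water: 3185.2(T − 36.3); cup: 261.03(T − 36.3)
3559.5 T = 61246 + 11328 + 125097 = 197670
T ≈ 55.53 °C — below 100 °C, confirming all the steam condensed.

T_f ≈ 55.5 °C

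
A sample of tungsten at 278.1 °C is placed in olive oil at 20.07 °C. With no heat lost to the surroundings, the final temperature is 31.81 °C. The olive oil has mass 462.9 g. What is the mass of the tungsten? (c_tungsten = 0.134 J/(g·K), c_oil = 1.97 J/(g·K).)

m ≈ 324 g

Conservation of energy gives ΣQ = 0:
m×0.134×(31.81 − 278.1) + 462.9×1.97×(31.81 − 20.07) = 0
-33 m = -10706
m = -10706/-33 ≈ 324.4 g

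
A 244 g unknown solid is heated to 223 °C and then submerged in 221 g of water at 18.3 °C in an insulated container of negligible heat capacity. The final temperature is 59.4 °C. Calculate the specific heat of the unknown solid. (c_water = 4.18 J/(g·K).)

m_s c (T_s − T_f) = m_water c_water (T_f − T_0):
244×c×(223 − 59.4) = 221×4.18×(59.4 − 18.3)
39918 c = 37967  ⇒  c ≈ 0.9511 J/(g·K)

c ≈ 0.951 J/(g·K)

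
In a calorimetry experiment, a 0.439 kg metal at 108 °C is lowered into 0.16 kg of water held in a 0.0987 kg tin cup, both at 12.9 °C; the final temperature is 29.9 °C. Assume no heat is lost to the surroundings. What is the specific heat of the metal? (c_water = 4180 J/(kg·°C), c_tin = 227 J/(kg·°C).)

c ≈ 343 J/(kg·°C)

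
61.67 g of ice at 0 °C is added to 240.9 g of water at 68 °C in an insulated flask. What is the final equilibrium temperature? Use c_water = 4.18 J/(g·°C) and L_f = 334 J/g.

Net heat exchanged in the isolated system is zero:
fusion: m_ice L_f = 61.67·334 = 20598
  meltwater 0→T: 61.67·4.18·T = 257.78 T
  water cools: 240.9·4.18·(T − 68) = 1007(T − 68)
1264.7 T = 68473 − 20598 = 47876
T ≈ 37.85 °C — above 0 °C, consistent with complete melting.

T_f ≈ 37.9 °C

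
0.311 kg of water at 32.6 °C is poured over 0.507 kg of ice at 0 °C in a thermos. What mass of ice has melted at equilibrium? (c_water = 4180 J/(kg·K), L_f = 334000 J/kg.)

Heat available from the water dropping to 0 °C: 0.311·4180·32.6 = 42379 J.
Fully melting the ice requires m_ice L_f = 0.507·334000 = 169338 J.
42379 J < 169338 J, so only part of the ice melts and the system sits at 0 °C.
m_melt = 42379 / L_f = 0.1269 kg.

m_melted ≈ 0.127 kg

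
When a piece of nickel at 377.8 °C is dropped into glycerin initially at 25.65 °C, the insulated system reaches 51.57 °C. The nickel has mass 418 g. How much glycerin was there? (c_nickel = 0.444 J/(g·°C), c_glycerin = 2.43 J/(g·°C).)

Heat lost by the nickel = heat gained by the glycerin:
418×0.444×(377.8 − 51.57) = m×2.43×(51.57 − 25.65)
62.99 m = 60546  ⇒  m ≈ 961.3 g

m ≈ 961 g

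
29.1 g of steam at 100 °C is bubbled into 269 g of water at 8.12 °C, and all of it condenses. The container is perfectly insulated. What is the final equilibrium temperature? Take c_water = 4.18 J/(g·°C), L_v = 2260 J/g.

T_f ≈ 69.9 °C

Energy conservation, ΣQ = 0:
condense steam: −29.1×2260 = −65766; condensed water 100 °C→T: 121.64(T − 100); water warms: 269×4.18×(T − 8.12) = 1124.4(T − 8.12)
1246.1 T = 65766 + 12164 + 9130.3 = 87060
T ≈ 69.87 °C, under the boiling point, so the assumption holds.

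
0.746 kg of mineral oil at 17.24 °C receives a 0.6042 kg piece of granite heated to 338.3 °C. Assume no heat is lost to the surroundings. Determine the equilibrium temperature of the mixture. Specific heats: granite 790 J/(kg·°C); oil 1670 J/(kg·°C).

Net heat exchanged in the isolated system is zero:
0.6042*790*(T − 338.3) + 0.746*1670*(T − 17.24) = 0
1723.1 T = 182955
T = 182955/1723.1 ≈ 106.18 °C

T_f ≈ 106.2 °C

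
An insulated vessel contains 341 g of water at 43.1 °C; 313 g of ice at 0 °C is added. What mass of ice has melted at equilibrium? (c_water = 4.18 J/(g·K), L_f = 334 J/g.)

Cooling the water to 0 °C releases 341·4.18·43.1 = 61434 J.
Melting all 313 g of ice would need 313·334 = 104542 J.
61434 J < 104542 J, so only part of the ice melts and the system sits at 0 °C.
m_melted·334 = 61434  ⇒  m_melted ≈ 183.9 g.

m_melted ≈ 184 g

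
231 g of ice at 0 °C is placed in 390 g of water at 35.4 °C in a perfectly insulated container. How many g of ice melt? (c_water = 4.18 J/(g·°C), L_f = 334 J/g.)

m_melted ≈ 173 g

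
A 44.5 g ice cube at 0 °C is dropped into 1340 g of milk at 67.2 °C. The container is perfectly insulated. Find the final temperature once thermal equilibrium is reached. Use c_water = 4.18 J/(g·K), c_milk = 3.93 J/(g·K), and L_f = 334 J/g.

T_f ≈ 62.2 °C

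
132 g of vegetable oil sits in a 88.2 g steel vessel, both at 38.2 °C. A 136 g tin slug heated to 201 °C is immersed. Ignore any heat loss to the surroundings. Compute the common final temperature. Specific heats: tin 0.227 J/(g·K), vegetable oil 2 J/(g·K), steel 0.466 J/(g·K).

Conservation of energy gives ΣQ = 0:
136×0.227×(T − 201) + 132×2×(T − 38.2) + 88.2×0.466×(T − 38.2) = 0
335.97 T = 17860
T = 17860/335.97 ≈ 53.16 °C

T_f ≈ 53.2 °C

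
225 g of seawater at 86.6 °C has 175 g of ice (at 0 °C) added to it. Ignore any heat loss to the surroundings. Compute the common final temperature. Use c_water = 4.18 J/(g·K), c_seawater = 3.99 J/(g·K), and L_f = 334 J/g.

T_f ≈ 11.8 °C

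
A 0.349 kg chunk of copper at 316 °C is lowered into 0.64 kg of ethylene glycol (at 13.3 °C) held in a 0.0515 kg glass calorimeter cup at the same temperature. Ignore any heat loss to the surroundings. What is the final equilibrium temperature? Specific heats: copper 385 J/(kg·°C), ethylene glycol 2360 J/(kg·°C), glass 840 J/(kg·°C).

Setting the total heat transfer to zero:
0.349·385·(T − 316) + 0.64·2360·(T − 13.3) + 0.0515·840·(T − 13.3) = 0
134.36(T − 316) + 1510.4(T − 13.3) + 43.26(T − 13.3) = 0
(134.36 + 1510.4 + 43.26) T = 134.36·316 + 1510.4·13.3 + 43.26·13.3
T ≈ 37.39 °C

T_f ≈ 37.4 °C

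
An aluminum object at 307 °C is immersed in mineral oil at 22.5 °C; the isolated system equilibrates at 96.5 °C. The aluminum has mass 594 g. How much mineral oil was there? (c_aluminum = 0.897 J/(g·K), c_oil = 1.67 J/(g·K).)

m ≈ 908 g

Setting the total heat transfer to zero:
594·0.897·(96.5 − 307) + m·1.67·(96.5 − 22.5) = 0
123.58 m = 112158
m = 112158/123.58 ≈ 907.6 g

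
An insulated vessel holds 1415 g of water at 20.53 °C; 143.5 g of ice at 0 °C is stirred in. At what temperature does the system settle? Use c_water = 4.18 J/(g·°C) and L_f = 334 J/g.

Setting the total heat transfer to zero:
latent heat to melt: 143.5×334 = 47929
  meltwater 0→T: 143.5×4.18×T = 599.83 T
  water: 5914.7(T − 20.53)
6514.5 T = 121429 − 47929 = 73500
T ≈ 11.28 °C (positive, so assuming full melt was valid).

T_f ≈ 11.3 °C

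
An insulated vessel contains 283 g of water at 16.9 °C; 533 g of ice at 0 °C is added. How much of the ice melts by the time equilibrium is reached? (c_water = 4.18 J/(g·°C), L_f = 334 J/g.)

m_melted ≈ 59.9 g

Heat available from the water dropping to 0 °C: 283×4.18×16.9 = 19992 J.
Melting all 533 g of ice would need 533×334 = 178022 J.
Since 19992 < 178022 J, not all the ice melts; equilibrium is at 0 °C.
Mass melted = 19992/334 ≈ 59.86 g.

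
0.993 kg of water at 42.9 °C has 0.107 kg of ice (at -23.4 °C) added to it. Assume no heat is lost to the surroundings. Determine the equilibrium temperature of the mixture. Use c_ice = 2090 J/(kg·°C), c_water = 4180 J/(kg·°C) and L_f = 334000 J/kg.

T_f ≈ 29.8 °C

Energy balance with sensible and latent terms:
warm ice to 0 °C: 0.107×2090×(0 − (-23.4)) = 5232.9; latent heat to melt: 0.107×334000 = 35738; warm the meltwater: 447.26 T; water: 4150.7(T − 42.9)
4598 T = 178067 − 40971 = 137096
T ≈ 29.82 °C — above 0 °C, consistent with complete melting.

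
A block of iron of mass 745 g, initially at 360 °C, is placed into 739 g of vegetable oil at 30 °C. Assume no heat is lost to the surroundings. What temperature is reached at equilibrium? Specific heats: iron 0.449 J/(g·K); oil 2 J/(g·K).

T_f ≈ 90.9 °C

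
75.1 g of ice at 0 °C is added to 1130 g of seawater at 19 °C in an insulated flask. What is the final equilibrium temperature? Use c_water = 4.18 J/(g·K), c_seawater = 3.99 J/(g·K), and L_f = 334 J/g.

T_f ≈ 12.6 °C

Let T be the final temperature. ΣQ_i = 0:
fusion: m_ice L_f = 75.1·334 = 25083; warm the meltwater: 313.92 T; seawater cools: 1130·3.99·(T − 19) = 4508.7(T − 19)
4822.6 T = 85665 − 25083 = 60582
T ≈ 12.56 °C (positive, so assuming full melt was valid).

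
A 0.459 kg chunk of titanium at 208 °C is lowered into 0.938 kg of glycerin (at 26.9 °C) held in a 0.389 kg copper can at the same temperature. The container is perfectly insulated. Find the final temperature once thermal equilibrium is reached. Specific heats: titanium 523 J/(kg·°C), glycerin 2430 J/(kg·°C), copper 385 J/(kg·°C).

T_f ≈ 43.2 °C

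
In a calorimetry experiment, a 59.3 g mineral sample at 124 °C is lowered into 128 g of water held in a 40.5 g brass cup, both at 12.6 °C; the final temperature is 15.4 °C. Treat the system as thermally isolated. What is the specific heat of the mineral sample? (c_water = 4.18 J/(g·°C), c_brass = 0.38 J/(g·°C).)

Let T be the final temperature. ΣQ_i = 0:
59.3×c×(15.4 − 124) + 128×4.18×(15.4 − 12.6) + 40.5×0.38×(15.4 − 12.6) = 0
-6440 c = -1541.2
c = -1541.2/-6440 ≈ 0.2393 J/(g·°C)

c ≈ 0.239 J/(g·°C)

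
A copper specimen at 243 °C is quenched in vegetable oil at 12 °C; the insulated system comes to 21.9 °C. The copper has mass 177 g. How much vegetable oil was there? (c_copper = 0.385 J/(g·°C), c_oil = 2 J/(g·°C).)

m ≈ 761 g

|Q_copper| = |Q_oil|:
177·0.385·(243 − 21.9) = m·2·(21.9 − 12)
19.8 m = 15067  ⇒  m ≈ 761 g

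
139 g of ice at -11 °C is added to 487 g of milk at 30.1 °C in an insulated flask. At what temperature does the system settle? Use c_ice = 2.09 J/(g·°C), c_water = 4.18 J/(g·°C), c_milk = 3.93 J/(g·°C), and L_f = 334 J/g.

Heat gained plus heat lost sum to zero:
ice -11→0 °C: 139·2.09·11 = 3195.6; fusion: m_ice L_f = 139·334 = 46426; warm the meltwater: 581.02 T; milk cools: 487·3.93·(T − 30.1) = 1913.9(T − 30.1)
2494.9 T = 57609 − 49622 = 7987.1
T ≈ 3.20 °C — above 0 °C, consistent with complete melting.

T_f ≈ 3.2 °C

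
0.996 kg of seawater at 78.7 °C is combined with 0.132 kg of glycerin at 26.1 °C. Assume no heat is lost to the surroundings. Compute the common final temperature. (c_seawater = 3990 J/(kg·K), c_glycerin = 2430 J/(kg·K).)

T_f = Σ m_i c_i T_i / Σ m_i c_i:
T_f = (3974×78.7 + 320.76×26.1) / (3974 + 320.76)
    = 321129 / 4294.8 ≈ 74.77 °C

T_f ≈ 74.8 °C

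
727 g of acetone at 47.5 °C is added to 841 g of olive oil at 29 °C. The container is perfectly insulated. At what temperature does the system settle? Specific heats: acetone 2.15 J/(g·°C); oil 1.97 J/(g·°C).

Energy conservation, ΣQ = 0:
727×2.15×(T − 47.5) + 841×1.97×(T − 29) = 0
1563(T − 47.5) + 1656.8(T − 29) = 0
3219.8 T = 122291
T ≈ 37.98 °C

T_f ≈ 38.0 °C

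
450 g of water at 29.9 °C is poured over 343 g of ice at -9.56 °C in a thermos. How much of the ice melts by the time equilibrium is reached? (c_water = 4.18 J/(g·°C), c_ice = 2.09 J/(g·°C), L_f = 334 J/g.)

m_melted ≈ 148 g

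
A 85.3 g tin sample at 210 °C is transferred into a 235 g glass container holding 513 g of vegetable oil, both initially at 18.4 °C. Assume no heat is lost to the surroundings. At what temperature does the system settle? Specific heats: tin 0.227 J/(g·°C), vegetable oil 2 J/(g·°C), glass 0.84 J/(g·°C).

Setting the total heat transfer to zero:
85.3*0.227*(T − 210) + 513*2*(T − 18.4) + 235*0.84*(T − 18.4) = 0
(19.36 + 1026 + 197.4) T = 19.36*210 + 1026*18.4 + 197.4*18.4
T = 26577/1242.8 ≈ 21.39 °C

T_f ≈ 21.4 °C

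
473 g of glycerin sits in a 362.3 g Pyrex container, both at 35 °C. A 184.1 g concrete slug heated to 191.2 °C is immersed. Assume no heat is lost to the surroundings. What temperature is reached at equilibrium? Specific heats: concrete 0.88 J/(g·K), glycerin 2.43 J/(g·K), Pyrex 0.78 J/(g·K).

Conservation of energy gives ΣQ = 0:
184.1·0.88·(T − 191.2) + 473·2.43·(T − 35) + 362.3·0.78·(T − 35) = 0
162.01(T − 191.2) + 1149.4(T − 35) + 282.59(T − 35) = 0
(162.01 + 1149.4 + 282.59) T = 162.01·191.2 + 1149.4·35 + 282.59·35
T = 81095/1594 ≈ 50.88 °C

T_f ≈ 50.9 °C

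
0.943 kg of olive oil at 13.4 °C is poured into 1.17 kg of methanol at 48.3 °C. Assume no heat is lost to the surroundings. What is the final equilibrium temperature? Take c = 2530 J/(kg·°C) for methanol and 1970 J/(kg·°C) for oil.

T_f ≈ 34.8 °C

Energy conservation, ΣQ = 0:
1.17*2530*(T − 48.3) + 0.943*1970*(T − 13.4) = 0
(2960.1 + 1857.7) T = 2960.1*48.3 + 1857.7*13.4
T = 167866/4817.8 ≈ 34.84 °C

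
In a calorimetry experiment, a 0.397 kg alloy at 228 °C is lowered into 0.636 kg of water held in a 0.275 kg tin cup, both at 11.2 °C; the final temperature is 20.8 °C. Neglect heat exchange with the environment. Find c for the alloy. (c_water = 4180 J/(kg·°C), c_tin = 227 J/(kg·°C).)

Let T be the final temperature. ΣQ_i = 0:
0.397·c·(20.8 − 228) + 0.636·4180·(20.8 − 11.2) + 0.275·227·(20.8 − 11.2) = 0
-82.26 c = -26121
c = -26121/-82.26 ≈ 317.5 J/(kg·°C)

c ≈ 318 J/(kg·°C)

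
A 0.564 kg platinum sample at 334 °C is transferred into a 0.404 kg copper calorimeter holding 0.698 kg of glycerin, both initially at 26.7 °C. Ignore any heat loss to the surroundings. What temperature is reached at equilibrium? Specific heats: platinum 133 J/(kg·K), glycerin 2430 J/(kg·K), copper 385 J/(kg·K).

T_f ≈ 38.7 °C

T_f = Σ m_i c_i T_i / Σ m_i c_i:
T_f = (75.01×334 + 1696.1×26.7 + 155.54×26.7) / (75.01 + 1696.1 + 155.54)
    = 74494 / 1926.7 ≈ 38.66 °C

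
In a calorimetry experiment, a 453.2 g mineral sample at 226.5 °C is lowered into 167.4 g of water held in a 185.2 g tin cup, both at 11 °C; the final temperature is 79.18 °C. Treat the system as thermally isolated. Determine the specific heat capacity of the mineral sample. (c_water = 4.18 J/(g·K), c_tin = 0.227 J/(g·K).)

c ≈ 0.757 J/(g·K)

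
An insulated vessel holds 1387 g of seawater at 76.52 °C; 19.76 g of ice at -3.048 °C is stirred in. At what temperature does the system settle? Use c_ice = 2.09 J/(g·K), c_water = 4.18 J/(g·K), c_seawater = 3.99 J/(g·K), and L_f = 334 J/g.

T_f ≈ 74.2 °C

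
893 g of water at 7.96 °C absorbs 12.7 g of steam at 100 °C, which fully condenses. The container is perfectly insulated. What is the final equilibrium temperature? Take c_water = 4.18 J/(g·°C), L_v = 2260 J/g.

Let T be the final temperature. ΣQ_i = 0:
latent heat released on condensation: 12.7·2260 = 28702
  condensed water 100 °C→T: 53.09(T − 100)
  water warms: 893·4.18·(T − 7.96) = 3732.7(T − 7.96)
3785.8 T = 28702 + 5308.6 + 29713 = 63723
T ≈ 16.83 °C, under the boiling point, so the assumption holds.

T_f ≈ 16.8 °C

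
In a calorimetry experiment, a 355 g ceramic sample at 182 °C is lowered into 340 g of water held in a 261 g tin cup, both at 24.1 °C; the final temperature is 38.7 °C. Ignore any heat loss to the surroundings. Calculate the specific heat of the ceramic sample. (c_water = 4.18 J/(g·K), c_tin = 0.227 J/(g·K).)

c ≈ 0.425 J/(g·K)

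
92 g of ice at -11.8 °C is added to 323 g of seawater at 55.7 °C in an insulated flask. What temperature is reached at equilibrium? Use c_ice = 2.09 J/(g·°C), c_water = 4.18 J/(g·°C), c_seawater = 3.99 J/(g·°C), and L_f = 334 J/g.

Taking heat into each body as positive, Σ m c ΔT = 0:
warm ice to 0 °C: 92×2.09×(0 − (-11.8)) = 2268.9
  fusion: m_ice L_f = 92×334 = 30728
  warm the meltwater: 384.56 T
  seawater cools: 323×3.99×(T − 55.7) = 1288.8(T − 55.7)
1673.3 T = 71784 − 32997 = 38788
T ≈ 23.18 °C. Since T > 0 °C, the all-ice-melts assumption holds.

T_f ≈ 23.2 °C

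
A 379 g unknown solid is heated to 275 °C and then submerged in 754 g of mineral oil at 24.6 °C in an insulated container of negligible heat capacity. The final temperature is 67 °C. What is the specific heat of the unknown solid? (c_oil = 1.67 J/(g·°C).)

m_s c (T_s − T_f) = m_oil c_oil (T_f − T_0):
379·c·(275 − 67) = 754·1.67·(67 − 24.6)
78832 c = 53389  ⇒  c ≈ 0.6773 J/(g·°C)

c ≈ 0.677 J/(g·°C)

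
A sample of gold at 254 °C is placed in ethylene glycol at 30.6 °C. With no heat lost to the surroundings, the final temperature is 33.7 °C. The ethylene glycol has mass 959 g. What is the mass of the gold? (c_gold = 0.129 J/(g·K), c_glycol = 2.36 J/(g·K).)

Heat lost by the gold = heat gained by the glycol:
m·0.129·(254 − 33.7) = 959·2.36·(33.7 − 30.6)
28.42 m = 7016  ⇒  m ≈ 246.9 g

m ≈ 247 g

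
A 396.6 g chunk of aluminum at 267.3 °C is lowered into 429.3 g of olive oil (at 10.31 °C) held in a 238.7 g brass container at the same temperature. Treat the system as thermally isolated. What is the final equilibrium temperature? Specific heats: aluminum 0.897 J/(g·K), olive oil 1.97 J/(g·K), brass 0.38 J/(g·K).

Taking heat into each body as positive, Σ m c ΔT = 0:
396.6*0.897*(T − 267.3) + 429.3*1.97*(T − 10.31) + 238.7*0.38*(T − 10.31) = 0
(355.75 + 845.72 + 90.71) T = 355.75*267.3 + 845.72*10.31 + 90.71*10.31
T = 104747/1292.2 ≈ 81.06 °C

T_f ≈ 81.1 °C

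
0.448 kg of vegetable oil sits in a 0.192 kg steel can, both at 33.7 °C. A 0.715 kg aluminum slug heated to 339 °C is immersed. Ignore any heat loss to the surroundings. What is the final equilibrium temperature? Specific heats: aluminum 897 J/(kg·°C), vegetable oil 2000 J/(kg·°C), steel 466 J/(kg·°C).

Energy conservation, ΣQ = 0:
0.715*897*(T − 339) + 0.448*2000*(T − 33.7) + 0.192*466*(T − 33.7) = 0
641.36(T − 339) + 896(T − 33.7) + 89.47(T − 33.7) = 0
(641.36 + 896 + 89.47) T = 641.36*339 + 896*33.7 + 89.47*33.7
T = 250630/1626.8 ≈ 154.06 °C

T_f ≈ 154.1 °C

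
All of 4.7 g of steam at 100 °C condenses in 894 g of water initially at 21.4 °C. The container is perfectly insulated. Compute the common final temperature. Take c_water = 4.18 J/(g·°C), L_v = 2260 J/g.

Energy balance with sensible and latent terms:
latent heat released on condensation: 4.7×2260 = 10622; condensate cools 100→T: 4.7×4.18×(T − 100) = 19.65(T − 100); original water: 3736.9(T − 21.4)
3756.6 T = 10622 + 1964.6 + 79970 = 92557
T ≈ 24.64 °C (< 100 °C, so full condensation is consistent).

T_f ≈ 24.6 °C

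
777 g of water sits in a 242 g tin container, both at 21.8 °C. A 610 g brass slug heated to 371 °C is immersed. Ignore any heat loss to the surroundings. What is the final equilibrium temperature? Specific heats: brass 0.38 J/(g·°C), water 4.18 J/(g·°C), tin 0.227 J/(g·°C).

Heat gained plus heat lost sum to zero:
610·0.38·(T − 371) + 777·4.18·(T − 21.8) + 242·0.227·(T − 21.8) = 0
231.8(T − 371) + 3247.9(T − 21.8) + 54.93(T − 21.8) = 0
(231.8 + 3247.9 + 54.93) T = 231.8·371 + 3247.9·21.8 + 54.93·21.8
T = 157999/3534.6 ≈ 44.70 °C

T_f ≈ 44.7 °C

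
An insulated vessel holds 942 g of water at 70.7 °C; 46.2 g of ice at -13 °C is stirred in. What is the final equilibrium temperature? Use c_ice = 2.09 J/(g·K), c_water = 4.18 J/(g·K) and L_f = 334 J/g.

T_f ≈ 63.4 °C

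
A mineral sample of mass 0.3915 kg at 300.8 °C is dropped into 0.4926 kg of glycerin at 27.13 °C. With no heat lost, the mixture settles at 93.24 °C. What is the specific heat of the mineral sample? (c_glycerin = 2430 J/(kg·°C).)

Heat lost by the mineral sample = heat gained by the glycerin:
0.3915·c·(300.8 − 93.24) = 0.4926·2430·(93.24 − 27.13)
81.26 c = 79135  ⇒  c ≈ 973.9 J/(kg·°C)

c ≈ 974 J/(kg·°C)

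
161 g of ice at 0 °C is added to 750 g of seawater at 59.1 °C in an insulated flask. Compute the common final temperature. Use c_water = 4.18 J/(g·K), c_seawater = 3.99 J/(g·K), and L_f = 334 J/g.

T_f ≈ 33.6 °C

Conservation of energy gives ΣQ = 0:
melt ice: 161×334 = 53774; warm the meltwater: 672.98 T; seawater cools: 750×3.99×(T − 59.1) = 2992.5(T − 59.1)
3665.5 T = 176857 − 53774 = 123083
T ≈ 33.58 °C (positive, so assuming full melt was valid).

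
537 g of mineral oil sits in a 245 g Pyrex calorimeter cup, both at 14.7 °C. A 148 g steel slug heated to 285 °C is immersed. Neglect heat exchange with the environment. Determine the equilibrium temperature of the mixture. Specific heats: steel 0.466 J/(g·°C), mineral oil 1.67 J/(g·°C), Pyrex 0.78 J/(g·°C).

T_f ≈ 30.8 °C

Let T be the final temperature. ΣQ_i = 0:
148·0.466·(T − 285) + 537·1.67·(T − 14.7) + 245·0.78·(T − 14.7) = 0
68.97(T − 285) + 896.79(T − 14.7) + 191.1(T − 14.7) = 0
(68.97 + 896.79 + 191.1) T = 68.97·285 + 896.79·14.7 + 191.1·14.7
T ≈ 30.81 °C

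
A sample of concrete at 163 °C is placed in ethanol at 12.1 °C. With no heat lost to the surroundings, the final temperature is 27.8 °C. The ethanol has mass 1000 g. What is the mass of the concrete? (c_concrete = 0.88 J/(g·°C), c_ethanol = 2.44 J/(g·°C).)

m ≈ 322 g

Heat lost by the concrete = heat gained by the ethanol:
m×0.88×(163 − 27.8) = 1000×2.44×(27.8 − 12.1)
118.98 m = 38308  ⇒  m ≈ 322 g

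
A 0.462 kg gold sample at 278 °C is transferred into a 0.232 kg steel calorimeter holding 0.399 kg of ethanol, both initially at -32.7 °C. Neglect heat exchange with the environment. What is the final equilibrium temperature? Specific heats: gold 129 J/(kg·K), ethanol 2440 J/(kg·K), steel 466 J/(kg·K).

T_f ≈ -16.5 °C

Setting the total heat transfer to zero:
0.462*129*(T − 278) + 0.399*2440*(T − (-32.7)) + 0.232*466*(T − (-32.7)) = 0
1141.3 T = -18802
T = -18802/1141.3 ≈ -16.48 °C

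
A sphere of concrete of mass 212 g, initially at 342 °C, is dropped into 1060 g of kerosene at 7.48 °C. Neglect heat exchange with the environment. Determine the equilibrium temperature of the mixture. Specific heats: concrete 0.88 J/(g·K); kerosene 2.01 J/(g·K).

T_f ≈ 34.4 °C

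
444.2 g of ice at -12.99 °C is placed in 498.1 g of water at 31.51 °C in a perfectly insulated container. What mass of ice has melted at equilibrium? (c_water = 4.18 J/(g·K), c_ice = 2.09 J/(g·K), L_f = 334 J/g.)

m_melted ≈ 160 g

Heat available from the water dropping to 0 °C: 498.1×4.18×31.51 = 65606 J.
Of that, 444.2×2.09×12.99 = 12060 J goes to bring the ice to 0 °C, leaving 53546 J.
To melt every bit of ice: 444.2×334 = 148363 J.
That's not enough to melt it all — equilibrium is at 0 °C with ice remaining.
Mass melted = 53546/334 ≈ 160.3 g.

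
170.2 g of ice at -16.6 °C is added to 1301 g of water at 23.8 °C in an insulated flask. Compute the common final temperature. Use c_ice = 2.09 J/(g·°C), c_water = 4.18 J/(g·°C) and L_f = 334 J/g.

T_f ≈ 10.8 °C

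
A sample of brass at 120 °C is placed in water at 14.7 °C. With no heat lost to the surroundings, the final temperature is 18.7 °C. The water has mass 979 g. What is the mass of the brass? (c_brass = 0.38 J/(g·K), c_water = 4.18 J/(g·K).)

m ≈ 425 g

|Q_brass| = |Q_water|:
m×0.38×(120 − 18.7) = 979×4.18×(18.7 − 14.7)
38.49 m = 16369  ⇒  m ≈ 425.2 g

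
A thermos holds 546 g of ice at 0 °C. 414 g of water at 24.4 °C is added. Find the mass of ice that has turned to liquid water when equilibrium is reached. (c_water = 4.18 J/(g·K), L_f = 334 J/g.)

m_melted ≈ 126 g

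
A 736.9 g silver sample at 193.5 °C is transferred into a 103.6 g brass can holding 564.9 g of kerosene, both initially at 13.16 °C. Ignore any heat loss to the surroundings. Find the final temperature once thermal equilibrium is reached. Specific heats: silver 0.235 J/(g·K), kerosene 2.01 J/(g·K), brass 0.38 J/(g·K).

T_f ≈ 36.3 °C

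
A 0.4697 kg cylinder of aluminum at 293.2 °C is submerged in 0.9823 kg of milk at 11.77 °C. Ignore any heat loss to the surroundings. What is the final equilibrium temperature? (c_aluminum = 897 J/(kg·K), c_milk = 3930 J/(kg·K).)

With ΣQ=0 the equilibrium temperature is the m·c-weighted mean:
T_f = (421.32×293.2 + 3860.4×11.77) / (421.32 + 3860.4)
    = 168969 / 4281.8 ≈ 39.46 °C

T_f ≈ 39.5 °C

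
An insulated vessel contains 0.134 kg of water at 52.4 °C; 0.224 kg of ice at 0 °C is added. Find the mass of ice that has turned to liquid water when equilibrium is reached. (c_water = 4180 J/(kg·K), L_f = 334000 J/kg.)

Water can give up m c ΔT = 0.134×4180×52.4 = 29350 J before reaching 0 °C.
Melting all 0.224 kg of ice would need 0.224×334000 = 74816 J.
Since 29350 < 74816 J, not all the ice melts; equilibrium is at 0 °C.
m_melted×334000 = 29350  ⇒  m_melted ≈ 0.08788 kg.

m_melted ≈ 0.0879 kg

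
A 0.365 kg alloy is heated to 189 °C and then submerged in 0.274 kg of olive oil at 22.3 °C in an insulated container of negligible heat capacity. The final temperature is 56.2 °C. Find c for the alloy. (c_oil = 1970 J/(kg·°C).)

m_s c (T_s − T_f) = m_oil c_oil (T_f − T_0):
0.365×c×(189 − 56.2) = 0.274×1970×(56.2 − 22.3)
48.47 c = 18299  ⇒  c ≈ 377.5 J/(kg·°C)

c ≈ 378 J/(kg·°C)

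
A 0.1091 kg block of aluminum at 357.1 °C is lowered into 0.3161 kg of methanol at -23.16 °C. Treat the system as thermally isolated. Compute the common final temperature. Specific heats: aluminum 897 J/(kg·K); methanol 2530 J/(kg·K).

T_f ≈ 18.3 °C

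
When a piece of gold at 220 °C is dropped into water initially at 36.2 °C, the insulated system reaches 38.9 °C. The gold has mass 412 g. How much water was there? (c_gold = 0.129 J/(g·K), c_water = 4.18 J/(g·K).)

m ≈ 853 g

Heat lost by the gold = heat gained by the water:
412·0.129·(220 − 38.9) = m·4.18·(38.9 − 36.2)
11.29 m = 9625.1  ⇒  m ≈ 852.8 g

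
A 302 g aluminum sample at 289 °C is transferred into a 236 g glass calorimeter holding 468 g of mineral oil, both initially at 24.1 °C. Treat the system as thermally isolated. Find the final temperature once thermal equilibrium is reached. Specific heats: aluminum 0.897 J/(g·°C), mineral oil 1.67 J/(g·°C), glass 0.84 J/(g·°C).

T_f ≈ 81.5 °C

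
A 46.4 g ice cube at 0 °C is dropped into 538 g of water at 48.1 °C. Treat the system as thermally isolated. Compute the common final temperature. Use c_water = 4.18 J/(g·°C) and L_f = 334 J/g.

Let T be the final temperature. ΣQ_i = 0:
latent heat to melt: 46.4·334 = 15498
  warm the meltwater: 193.95 T
  water: 2248.8(T − 48.1)
2442.8 T = 108169 − 15498 = 92672
T ≈ 37.94 °C (positive, so assuming full melt was valid).

T_f ≈ 37.9 °C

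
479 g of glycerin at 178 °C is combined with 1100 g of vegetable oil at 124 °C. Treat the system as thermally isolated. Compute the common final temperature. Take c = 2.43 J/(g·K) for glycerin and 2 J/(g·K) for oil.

T_f ≈ 142.7 °C

Energy conservation, ΣQ = 0:
479×2.43×(T − 178) + 1100×2×(T − 124) = 0
1164(T − 178) + 2200(T − 124) = 0
(1164 + 2200) T = 1164×178 + 2200×124
T = 479987 / 3364 = 143 °C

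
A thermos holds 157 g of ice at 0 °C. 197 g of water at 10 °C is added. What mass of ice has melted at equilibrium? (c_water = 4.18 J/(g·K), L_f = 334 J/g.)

m_melted ≈ 24.7 g

Heat available from the water dropping to 0 °C: 197×4.18×10 = 8234.6 J.
To melt every bit of ice: 157×334 = 52438 J.
Since 8234.6 < 52438 J, not all the ice melts; equilibrium is at 0 °C.
m_melted×334 = 8234.6  ⇒  m_melted ≈ 24.65 g.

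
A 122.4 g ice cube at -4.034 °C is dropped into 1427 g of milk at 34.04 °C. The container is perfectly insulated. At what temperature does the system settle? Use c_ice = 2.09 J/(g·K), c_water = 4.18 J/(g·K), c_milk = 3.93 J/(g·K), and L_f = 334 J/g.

T_f ≈ 24.3 °C

Sum of m c ΔT and latent-heat terms is zero:
ice -4.034→0 °C: 122.4×2.09×4.034 = 1032; melt ice: 122.4×334 = 40882; meltwater 0→T: 122.4×4.18×T = 511.63 T; milk cools: 1427×3.93×(T − 34.04) = 5608.1(T − 34.04)
6119.7 T = 190900 − 41914 = 148987
T ≈ 24.35 °C — above 0 °C, consistent with complete melting.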